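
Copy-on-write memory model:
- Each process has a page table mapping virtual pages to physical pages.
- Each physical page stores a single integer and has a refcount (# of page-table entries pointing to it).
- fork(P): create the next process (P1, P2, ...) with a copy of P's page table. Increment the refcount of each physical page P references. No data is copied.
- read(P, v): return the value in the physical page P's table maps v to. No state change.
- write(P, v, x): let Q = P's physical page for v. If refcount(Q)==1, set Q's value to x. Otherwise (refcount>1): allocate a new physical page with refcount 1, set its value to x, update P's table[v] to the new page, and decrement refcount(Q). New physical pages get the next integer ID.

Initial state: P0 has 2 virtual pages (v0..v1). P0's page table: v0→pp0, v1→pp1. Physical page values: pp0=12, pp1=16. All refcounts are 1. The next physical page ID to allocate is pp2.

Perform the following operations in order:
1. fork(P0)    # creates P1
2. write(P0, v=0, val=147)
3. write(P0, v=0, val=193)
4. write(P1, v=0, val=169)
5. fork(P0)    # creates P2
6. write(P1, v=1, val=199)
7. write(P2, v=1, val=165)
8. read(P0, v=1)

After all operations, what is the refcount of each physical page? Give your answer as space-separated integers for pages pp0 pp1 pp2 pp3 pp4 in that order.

Op 1: fork(P0) -> P1. 2 ppages; refcounts: pp0:2 pp1:2
Op 2: write(P0, v0, 147). refcount(pp0)=2>1 -> COPY to pp2. 3 ppages; refcounts: pp0:1 pp1:2 pp2:1
Op 3: write(P0, v0, 193). refcount(pp2)=1 -> write in place. 3 ppages; refcounts: pp0:1 pp1:2 pp2:1
Op 4: write(P1, v0, 169). refcount(pp0)=1 -> write in place. 3 ppages; refcounts: pp0:1 pp1:2 pp2:1
Op 5: fork(P0) -> P2. 3 ppages; refcounts: pp0:1 pp1:3 pp2:2
Op 6: write(P1, v1, 199). refcount(pp1)=3>1 -> COPY to pp3. 4 ppages; refcounts: pp0:1 pp1:2 pp2:2 pp3:1
Op 7: write(P2, v1, 165). refcount(pp1)=2>1 -> COPY to pp4. 5 ppages; refcounts: pp0:1 pp1:1 pp2:2 pp3:1 pp4:1
Op 8: read(P0, v1) -> 16. No state change.

Answer: 1 1 2 1 1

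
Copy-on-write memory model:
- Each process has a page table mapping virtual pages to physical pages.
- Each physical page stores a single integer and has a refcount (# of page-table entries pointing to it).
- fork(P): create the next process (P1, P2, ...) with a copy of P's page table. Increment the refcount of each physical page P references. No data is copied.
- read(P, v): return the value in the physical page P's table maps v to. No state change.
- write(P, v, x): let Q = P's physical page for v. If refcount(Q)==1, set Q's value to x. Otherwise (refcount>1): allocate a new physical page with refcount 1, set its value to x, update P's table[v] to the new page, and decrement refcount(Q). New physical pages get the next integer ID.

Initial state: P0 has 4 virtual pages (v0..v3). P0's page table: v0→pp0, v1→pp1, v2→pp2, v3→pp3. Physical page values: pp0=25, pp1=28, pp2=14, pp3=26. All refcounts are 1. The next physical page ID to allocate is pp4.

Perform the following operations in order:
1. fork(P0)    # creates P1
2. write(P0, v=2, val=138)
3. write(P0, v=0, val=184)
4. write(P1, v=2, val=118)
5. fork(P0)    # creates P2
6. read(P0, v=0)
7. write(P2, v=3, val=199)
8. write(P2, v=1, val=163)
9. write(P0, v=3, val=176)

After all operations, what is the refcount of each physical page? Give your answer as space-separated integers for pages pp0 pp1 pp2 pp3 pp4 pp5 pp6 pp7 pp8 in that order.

Op 1: fork(P0) -> P1. 4 ppages; refcounts: pp0:2 pp1:2 pp2:2 pp3:2
Op 2: write(P0, v2, 138). refcount(pp2)=2>1 -> COPY to pp4. 5 ppages; refcounts: pp0:2 pp1:2 pp2:1 pp3:2 pp4:1
Op 3: write(P0, v0, 184). refcount(pp0)=2>1 -> COPY to pp5. 6 ppages; refcounts: pp0:1 pp1:2 pp2:1 pp3:2 pp4:1 pp5:1
Op 4: write(P1, v2, 118). refcount(pp2)=1 -> write in place. 6 ppages; refcounts: pp0:1 pp1:2 pp2:1 pp3:2 pp4:1 pp5:1
Op 5: fork(P0) -> P2. 6 ppages; refcounts: pp0:1 pp1:3 pp2:1 pp3:3 pp4:2 pp5:2
Op 6: read(P0, v0) -> 184. No state change.
Op 7: write(P2, v3, 199). refcount(pp3)=3>1 -> COPY to pp6. 7 ppages; refcounts: pp0:1 pp1:3 pp2:1 pp3:2 pp4:2 pp5:2 pp6:1
Op 8: write(P2, v1, 163). refcount(pp1)=3>1 -> COPY to pp7. 8 ppages; refcounts: pp0:1 pp1:2 pp2:1 pp3:2 pp4:2 pp5:2 pp6:1 pp7:1
Op 9: write(P0, v3, 176). refcount(pp3)=2>1 -> COPY to pp8. 9 ppages; refcounts: pp0:1 pp1:2 pp2:1 pp3:1 pp4:2 pp5:2 pp6:1 pp7:1 pp8:1

Answer: 1 2 1 1 2 2 1 1 1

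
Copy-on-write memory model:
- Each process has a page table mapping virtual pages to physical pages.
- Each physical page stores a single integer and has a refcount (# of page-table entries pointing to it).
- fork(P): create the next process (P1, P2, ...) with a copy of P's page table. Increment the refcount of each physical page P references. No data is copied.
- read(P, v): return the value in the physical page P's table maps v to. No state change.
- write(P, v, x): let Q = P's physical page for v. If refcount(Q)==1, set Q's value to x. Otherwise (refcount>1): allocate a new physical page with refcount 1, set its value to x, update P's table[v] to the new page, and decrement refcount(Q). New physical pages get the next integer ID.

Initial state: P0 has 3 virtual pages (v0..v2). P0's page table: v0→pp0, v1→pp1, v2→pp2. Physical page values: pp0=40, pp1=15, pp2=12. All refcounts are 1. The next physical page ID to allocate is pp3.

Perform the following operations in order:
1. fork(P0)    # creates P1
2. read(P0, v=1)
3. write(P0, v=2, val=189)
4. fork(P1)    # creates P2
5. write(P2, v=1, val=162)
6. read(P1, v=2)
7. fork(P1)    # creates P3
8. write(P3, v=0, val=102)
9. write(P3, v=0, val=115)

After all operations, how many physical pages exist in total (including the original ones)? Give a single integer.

Op 1: fork(P0) -> P1. 3 ppages; refcounts: pp0:2 pp1:2 pp2:2
Op 2: read(P0, v1) -> 15. No state change.
Op 3: write(P0, v2, 189). refcount(pp2)=2>1 -> COPY to pp3. 4 ppages; refcounts: pp0:2 pp1:2 pp2:1 pp3:1
Op 4: fork(P1) -> P2. 4 ppages; refcounts: pp0:3 pp1:3 pp2:2 pp3:1
Op 5: write(P2, v1, 162). refcount(pp1)=3>1 -> COPY to pp4. 5 ppages; refcounts: pp0:3 pp1:2 pp2:2 pp3:1 pp4:1
Op 6: read(P1, v2) -> 12. No state change.
Op 7: fork(P1) -> P3. 5 ppages; refcounts: pp0:4 pp1:3 pp2:3 pp3:1 pp4:1
Op 8: write(P3, v0, 102). refcount(pp0)=4>1 -> COPY to pp5. 6 ppages; refcounts: pp0:3 pp1:3 pp2:3 pp3:1 pp4:1 pp5:1
Op 9: write(P3, v0, 115). refcount(pp5)=1 -> write in place. 6 ppages; refcounts: pp0:3 pp1:3 pp2:3 pp3:1 pp4:1 pp5:1

Answer: 6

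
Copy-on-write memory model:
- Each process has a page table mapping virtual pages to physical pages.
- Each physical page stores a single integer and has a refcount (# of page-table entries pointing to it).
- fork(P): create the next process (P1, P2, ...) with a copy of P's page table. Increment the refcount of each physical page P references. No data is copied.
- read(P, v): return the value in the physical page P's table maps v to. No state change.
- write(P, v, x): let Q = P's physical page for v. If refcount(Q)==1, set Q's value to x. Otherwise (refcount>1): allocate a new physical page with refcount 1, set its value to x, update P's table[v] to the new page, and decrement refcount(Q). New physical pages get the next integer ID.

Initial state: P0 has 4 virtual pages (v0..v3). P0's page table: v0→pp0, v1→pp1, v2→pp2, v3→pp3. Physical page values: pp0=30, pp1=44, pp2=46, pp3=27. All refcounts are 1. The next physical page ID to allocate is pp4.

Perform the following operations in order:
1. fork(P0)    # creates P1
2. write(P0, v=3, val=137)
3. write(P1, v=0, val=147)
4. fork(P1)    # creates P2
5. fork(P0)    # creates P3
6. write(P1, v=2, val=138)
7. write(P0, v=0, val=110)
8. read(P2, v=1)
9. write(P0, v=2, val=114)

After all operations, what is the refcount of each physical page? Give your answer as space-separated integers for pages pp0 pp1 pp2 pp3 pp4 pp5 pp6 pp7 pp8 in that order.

Answer: 1 4 2 2 2 2 1 1 1

Derivation:
Op 1: fork(P0) -> P1. 4 ppages; refcounts: pp0:2 pp1:2 pp2:2 pp3:2
Op 2: write(P0, v3, 137). refcount(pp3)=2>1 -> COPY to pp4. 5 ppages; refcounts: pp0:2 pp1:2 pp2:2 pp3:1 pp4:1
Op 3: write(P1, v0, 147). refcount(pp0)=2>1 -> COPY to pp5. 6 ppages; refcounts: pp0:1 pp1:2 pp2:2 pp3:1 pp4:1 pp5:1
Op 4: fork(P1) -> P2. 6 ppages; refcounts: pp0:1 pp1:3 pp2:3 pp3:2 pp4:1 pp5:2
Op 5: fork(P0) -> P3. 6 ppages; refcounts: pp0:2 pp1:4 pp2:4 pp3:2 pp4:2 pp5:2
Op 6: write(P1, v2, 138). refcount(pp2)=4>1 -> COPY to pp6. 7 ppages; refcounts: pp0:2 pp1:4 pp2:3 pp3:2 pp4:2 pp5:2 pp6:1
Op 7: write(P0, v0, 110). refcount(pp0)=2>1 -> COPY to pp7. 8 ppages; refcounts: pp0:1 pp1:4 pp2:3 pp3:2 pp4:2 pp5:2 pp6:1 pp7:1
Op 8: read(P2, v1) -> 44. No state change.
Op 9: write(P0, v2, 114). refcount(pp2)=3>1 -> COPY to pp8. 9 ppages; refcounts: pp0:1 pp1:4 pp2:2 pp3:2 pp4:2 pp5:2 pp6:1 pp7:1 pp8:1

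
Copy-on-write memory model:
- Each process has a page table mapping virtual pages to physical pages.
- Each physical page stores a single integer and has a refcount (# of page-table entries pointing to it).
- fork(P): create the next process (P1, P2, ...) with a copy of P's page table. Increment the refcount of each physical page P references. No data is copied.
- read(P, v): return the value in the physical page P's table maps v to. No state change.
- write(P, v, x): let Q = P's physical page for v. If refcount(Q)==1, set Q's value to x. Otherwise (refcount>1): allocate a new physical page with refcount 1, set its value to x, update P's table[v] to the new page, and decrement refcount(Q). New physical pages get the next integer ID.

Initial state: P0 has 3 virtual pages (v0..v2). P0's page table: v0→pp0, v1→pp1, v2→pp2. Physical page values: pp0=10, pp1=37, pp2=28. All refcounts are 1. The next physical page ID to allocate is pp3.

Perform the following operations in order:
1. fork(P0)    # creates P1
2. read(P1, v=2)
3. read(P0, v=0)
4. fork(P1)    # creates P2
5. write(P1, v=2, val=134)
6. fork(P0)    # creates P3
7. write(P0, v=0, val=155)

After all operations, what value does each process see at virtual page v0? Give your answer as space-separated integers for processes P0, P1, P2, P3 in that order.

Op 1: fork(P0) -> P1. 3 ppages; refcounts: pp0:2 pp1:2 pp2:2
Op 2: read(P1, v2) -> 28. No state change.
Op 3: read(P0, v0) -> 10. No state change.
Op 4: fork(P1) -> P2. 3 ppages; refcounts: pp0:3 pp1:3 pp2:3
Op 5: write(P1, v2, 134). refcount(pp2)=3>1 -> COPY to pp3. 4 ppages; refcounts: pp0:3 pp1:3 pp2:2 pp3:1
Op 6: fork(P0) -> P3. 4 ppages; refcounts: pp0:4 pp1:4 pp2:3 pp3:1
Op 7: write(P0, v0, 155). refcount(pp0)=4>1 -> COPY to pp4. 5 ppages; refcounts: pp0:3 pp1:4 pp2:3 pp3:1 pp4:1
P0: v0 -> pp4 = 155
P1: v0 -> pp0 = 10
P2: v0 -> pp0 = 10
P3: v0 -> pp0 = 10

Answer: 155 10 10 10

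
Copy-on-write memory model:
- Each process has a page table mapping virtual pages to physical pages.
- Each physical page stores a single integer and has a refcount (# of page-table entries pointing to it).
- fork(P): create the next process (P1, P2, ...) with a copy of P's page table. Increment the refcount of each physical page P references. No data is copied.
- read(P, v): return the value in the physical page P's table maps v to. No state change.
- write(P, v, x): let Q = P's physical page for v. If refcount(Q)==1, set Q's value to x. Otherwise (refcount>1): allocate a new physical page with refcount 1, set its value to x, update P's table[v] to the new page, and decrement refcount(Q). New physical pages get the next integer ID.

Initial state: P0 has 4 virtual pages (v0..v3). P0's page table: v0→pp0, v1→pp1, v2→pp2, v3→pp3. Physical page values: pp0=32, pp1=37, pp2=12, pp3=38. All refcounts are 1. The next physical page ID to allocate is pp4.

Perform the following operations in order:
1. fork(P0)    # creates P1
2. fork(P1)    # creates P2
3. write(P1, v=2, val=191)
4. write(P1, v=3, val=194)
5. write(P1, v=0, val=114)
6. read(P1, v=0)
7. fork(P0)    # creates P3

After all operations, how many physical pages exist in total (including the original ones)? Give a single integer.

Op 1: fork(P0) -> P1. 4 ppages; refcounts: pp0:2 pp1:2 pp2:2 pp3:2
Op 2: fork(P1) -> P2. 4 ppages; refcounts: pp0:3 pp1:3 pp2:3 pp3:3
Op 3: write(P1, v2, 191). refcount(pp2)=3>1 -> COPY to pp4. 5 ppages; refcounts: pp0:3 pp1:3 pp2:2 pp3:3 pp4:1
Op 4: write(P1, v3, 194). refcount(pp3)=3>1 -> COPY to pp5. 6 ppages; refcounts: pp0:3 pp1:3 pp2:2 pp3:2 pp4:1 pp5:1
Op 5: write(P1, v0, 114). refcount(pp0)=3>1 -> COPY to pp6. 7 ppages; refcounts: pp0:2 pp1:3 pp2:2 pp3:2 pp4:1 pp5:1 pp6:1
Op 6: read(P1, v0) -> 114. No state change.
Op 7: fork(P0) -> P3. 7 ppages; refcounts: pp0:3 pp1:4 pp2:3 pp3:3 pp4:1 pp5:1 pp6:1

Answer: 7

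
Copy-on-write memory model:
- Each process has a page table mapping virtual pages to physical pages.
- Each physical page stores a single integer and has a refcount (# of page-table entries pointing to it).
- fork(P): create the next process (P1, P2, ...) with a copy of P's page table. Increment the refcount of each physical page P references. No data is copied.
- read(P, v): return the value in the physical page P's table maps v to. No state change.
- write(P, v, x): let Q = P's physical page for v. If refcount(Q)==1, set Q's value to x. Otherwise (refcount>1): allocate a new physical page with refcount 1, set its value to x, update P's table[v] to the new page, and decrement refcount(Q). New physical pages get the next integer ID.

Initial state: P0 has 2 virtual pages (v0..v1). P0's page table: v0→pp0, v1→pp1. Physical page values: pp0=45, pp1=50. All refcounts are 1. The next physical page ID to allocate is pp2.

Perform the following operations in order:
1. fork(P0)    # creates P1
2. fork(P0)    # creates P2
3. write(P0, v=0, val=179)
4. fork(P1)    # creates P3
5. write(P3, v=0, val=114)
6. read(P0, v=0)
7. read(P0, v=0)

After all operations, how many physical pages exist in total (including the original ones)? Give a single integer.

Op 1: fork(P0) -> P1. 2 ppages; refcounts: pp0:2 pp1:2
Op 2: fork(P0) -> P2. 2 ppages; refcounts: pp0:3 pp1:3
Op 3: write(P0, v0, 179). refcount(pp0)=3>1 -> COPY to pp2. 3 ppages; refcounts: pp0:2 pp1:3 pp2:1
Op 4: fork(P1) -> P3. 3 ppages; refcounts: pp0:3 pp1:4 pp2:1
Op 5: write(P3, v0, 114). refcount(pp0)=3>1 -> COPY to pp3. 4 ppages; refcounts: pp0:2 pp1:4 pp2:1 pp3:1
Op 6: read(P0, v0) -> 179. No state change.
Op 7: read(P0, v0) -> 179. No state change.

Answer: 4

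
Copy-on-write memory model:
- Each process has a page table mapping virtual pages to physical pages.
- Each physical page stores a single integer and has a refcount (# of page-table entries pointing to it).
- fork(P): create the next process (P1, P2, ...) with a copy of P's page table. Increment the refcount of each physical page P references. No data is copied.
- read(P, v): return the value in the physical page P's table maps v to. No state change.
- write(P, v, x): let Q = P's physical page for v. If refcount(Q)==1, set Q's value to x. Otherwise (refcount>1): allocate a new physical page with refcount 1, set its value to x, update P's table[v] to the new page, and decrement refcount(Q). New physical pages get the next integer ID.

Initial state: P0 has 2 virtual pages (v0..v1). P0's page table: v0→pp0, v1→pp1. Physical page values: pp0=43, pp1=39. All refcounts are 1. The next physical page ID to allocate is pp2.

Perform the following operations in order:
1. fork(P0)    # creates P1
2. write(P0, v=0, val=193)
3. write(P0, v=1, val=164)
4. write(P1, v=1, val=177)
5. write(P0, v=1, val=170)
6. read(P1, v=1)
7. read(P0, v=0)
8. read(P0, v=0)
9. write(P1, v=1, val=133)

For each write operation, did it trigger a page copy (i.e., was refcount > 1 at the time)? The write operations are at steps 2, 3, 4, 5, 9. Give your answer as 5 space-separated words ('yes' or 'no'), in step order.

Op 1: fork(P0) -> P1. 2 ppages; refcounts: pp0:2 pp1:2
Op 2: write(P0, v0, 193). refcount(pp0)=2>1 -> COPY to pp2. 3 ppages; refcounts: pp0:1 pp1:2 pp2:1
Op 3: write(P0, v1, 164). refcount(pp1)=2>1 -> COPY to pp3. 4 ppages; refcounts: pp0:1 pp1:1 pp2:1 pp3:1
Op 4: write(P1, v1, 177). refcount(pp1)=1 -> write in place. 4 ppages; refcounts: pp0:1 pp1:1 pp2:1 pp3:1
Op 5: write(P0, v1, 170). refcount(pp3)=1 -> write in place. 4 ppages; refcounts: pp0:1 pp1:1 pp2:1 pp3:1
Op 6: read(P1, v1) -> 177. No state change.
Op 7: read(P0, v0) -> 193. No state change.
Op 8: read(P0, v0) -> 193. No state change.
Op 9: write(P1, v1, 133). refcount(pp1)=1 -> write in place. 4 ppages; refcounts: pp0:1 pp1:1 pp2:1 pp3:1

yes yes no no no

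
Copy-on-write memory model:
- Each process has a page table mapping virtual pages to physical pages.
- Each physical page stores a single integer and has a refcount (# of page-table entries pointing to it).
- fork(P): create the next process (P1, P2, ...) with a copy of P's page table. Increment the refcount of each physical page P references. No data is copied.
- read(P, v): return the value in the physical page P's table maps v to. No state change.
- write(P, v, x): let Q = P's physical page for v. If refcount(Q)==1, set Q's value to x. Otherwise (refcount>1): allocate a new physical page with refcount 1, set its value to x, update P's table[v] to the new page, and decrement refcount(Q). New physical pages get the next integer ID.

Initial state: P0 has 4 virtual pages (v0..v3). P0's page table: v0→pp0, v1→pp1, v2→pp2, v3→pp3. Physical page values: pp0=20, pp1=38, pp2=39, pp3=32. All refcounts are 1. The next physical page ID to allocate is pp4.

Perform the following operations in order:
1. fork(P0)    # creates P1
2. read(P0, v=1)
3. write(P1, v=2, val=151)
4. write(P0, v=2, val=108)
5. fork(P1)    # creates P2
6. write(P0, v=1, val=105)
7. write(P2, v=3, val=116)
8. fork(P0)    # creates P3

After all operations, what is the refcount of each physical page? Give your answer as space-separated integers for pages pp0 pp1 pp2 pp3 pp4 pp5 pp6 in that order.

Op 1: fork(P0) -> P1. 4 ppages; refcounts: pp0:2 pp1:2 pp2:2 pp3:2
Op 2: read(P0, v1) -> 38. No state change.
Op 3: write(P1, v2, 151). refcount(pp2)=2>1 -> COPY to pp4. 5 ppages; refcounts: pp0:2 pp1:2 pp2:1 pp3:2 pp4:1
Op 4: write(P0, v2, 108). refcount(pp2)=1 -> write in place. 5 ppages; refcounts: pp0:2 pp1:2 pp2:1 pp3:2 pp4:1
Op 5: fork(P1) -> P2. 5 ppages; refcounts: pp0:3 pp1:3 pp2:1 pp3:3 pp4:2
Op 6: write(P0, v1, 105). refcount(pp1)=3>1 -> COPY to pp5. 6 ppages; refcounts: pp0:3 pp1:2 pp2:1 pp3:3 pp4:2 pp5:1
Op 7: write(P2, v3, 116). refcount(pp3)=3>1 -> COPY to pp6. 7 ppages; refcounts: pp0:3 pp1:2 pp2:1 pp3:2 pp4:2 pp5:1 pp6:1
Op 8: fork(P0) -> P3. 7 ppages; refcounts: pp0:4 pp1:2 pp2:2 pp3:3 pp4:2 pp5:2 pp6:1

Answer: 4 2 2 3 2 2 1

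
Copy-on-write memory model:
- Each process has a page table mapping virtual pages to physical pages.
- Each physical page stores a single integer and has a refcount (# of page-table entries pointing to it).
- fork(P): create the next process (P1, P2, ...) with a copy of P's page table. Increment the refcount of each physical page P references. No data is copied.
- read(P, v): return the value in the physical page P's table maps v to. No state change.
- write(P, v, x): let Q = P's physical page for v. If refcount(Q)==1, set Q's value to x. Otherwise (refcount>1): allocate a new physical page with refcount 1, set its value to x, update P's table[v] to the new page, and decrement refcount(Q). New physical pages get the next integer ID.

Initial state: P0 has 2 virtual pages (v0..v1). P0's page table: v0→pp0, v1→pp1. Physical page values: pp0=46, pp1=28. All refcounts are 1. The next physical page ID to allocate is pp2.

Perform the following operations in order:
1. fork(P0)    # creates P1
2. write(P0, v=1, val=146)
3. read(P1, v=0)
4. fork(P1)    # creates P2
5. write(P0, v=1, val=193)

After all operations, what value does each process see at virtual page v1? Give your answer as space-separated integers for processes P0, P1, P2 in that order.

Answer: 193 28 28

Derivation:
Op 1: fork(P0) -> P1. 2 ppages; refcounts: pp0:2 pp1:2
Op 2: write(P0, v1, 146). refcount(pp1)=2>1 -> COPY to pp2. 3 ppages; refcounts: pp0:2 pp1:1 pp2:1
Op 3: read(P1, v0) -> 46. No state change.
Op 4: fork(P1) -> P2. 3 ppages; refcounts: pp0:3 pp1:2 pp2:1
Op 5: write(P0, v1, 193). refcount(pp2)=1 -> write in place. 3 ppages; refcounts: pp0:3 pp1:2 pp2:1
P0: v1 -> pp2 = 193
P1: v1 -> pp1 = 28
P2: v1 -> pp1 = 28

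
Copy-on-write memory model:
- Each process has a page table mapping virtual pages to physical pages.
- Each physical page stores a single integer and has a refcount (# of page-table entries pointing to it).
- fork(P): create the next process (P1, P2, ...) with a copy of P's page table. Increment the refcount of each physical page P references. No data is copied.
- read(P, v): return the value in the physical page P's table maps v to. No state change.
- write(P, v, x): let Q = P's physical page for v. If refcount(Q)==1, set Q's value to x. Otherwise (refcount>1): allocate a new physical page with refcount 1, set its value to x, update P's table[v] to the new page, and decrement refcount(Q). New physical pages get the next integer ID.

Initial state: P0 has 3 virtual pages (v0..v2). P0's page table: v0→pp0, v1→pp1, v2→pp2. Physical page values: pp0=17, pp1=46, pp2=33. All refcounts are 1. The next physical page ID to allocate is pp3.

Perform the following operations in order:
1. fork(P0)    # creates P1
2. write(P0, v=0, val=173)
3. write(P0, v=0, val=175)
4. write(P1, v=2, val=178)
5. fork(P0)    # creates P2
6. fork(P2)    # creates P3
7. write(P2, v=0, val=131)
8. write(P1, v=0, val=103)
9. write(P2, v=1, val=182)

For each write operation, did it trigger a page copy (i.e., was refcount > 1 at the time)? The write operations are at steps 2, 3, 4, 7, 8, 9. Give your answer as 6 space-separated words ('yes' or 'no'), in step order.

Op 1: fork(P0) -> P1. 3 ppages; refcounts: pp0:2 pp1:2 pp2:2
Op 2: write(P0, v0, 173). refcount(pp0)=2>1 -> COPY to pp3. 4 ppages; refcounts: pp0:1 pp1:2 pp2:2 pp3:1
Op 3: write(P0, v0, 175). refcount(pp3)=1 -> write in place. 4 ppages; refcounts: pp0:1 pp1:2 pp2:2 pp3:1
Op 4: write(P1, v2, 178). refcount(pp2)=2>1 -> COPY to pp4. 5 ppages; refcounts: pp0:1 pp1:2 pp2:1 pp3:1 pp4:1
Op 5: fork(P0) -> P2. 5 ppages; refcounts: pp0:1 pp1:3 pp2:2 pp3:2 pp4:1
Op 6: fork(P2) -> P3. 5 ppages; refcounts: pp0:1 pp1:4 pp2:3 pp3:3 pp4:1
Op 7: write(P2, v0, 131). refcount(pp3)=3>1 -> COPY to pp5. 6 ppages; refcounts: pp0:1 pp1:4 pp2:3 pp3:2 pp4:1 pp5:1
Op 8: write(P1, v0, 103). refcount(pp0)=1 -> write in place. 6 ppages; refcounts: pp0:1 pp1:4 pp2:3 pp3:2 pp4:1 pp5:1
Op 9: write(P2, v1, 182). refcount(pp1)=4>1 -> COPY to pp6. 7 ppages; refcounts: pp0:1 pp1:3 pp2:3 pp3:2 pp4:1 pp5:1 pp6:1

yes no yes yes no yes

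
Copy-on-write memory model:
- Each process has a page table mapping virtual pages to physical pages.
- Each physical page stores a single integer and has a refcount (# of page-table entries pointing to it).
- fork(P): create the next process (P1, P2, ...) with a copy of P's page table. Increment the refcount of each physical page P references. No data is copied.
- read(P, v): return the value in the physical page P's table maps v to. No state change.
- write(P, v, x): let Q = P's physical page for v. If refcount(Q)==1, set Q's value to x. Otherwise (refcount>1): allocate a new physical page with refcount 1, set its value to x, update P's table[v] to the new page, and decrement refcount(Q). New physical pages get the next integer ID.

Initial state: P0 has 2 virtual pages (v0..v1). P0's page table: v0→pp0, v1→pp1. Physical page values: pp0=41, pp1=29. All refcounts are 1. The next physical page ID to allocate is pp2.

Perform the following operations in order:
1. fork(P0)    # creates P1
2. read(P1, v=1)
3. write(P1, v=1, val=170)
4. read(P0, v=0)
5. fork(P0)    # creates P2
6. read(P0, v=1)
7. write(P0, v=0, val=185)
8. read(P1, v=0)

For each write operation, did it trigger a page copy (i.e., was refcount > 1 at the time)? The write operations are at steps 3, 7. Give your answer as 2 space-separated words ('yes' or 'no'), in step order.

Op 1: fork(P0) -> P1. 2 ppages; refcounts: pp0:2 pp1:2
Op 2: read(P1, v1) -> 29. No state change.
Op 3: write(P1, v1, 170). refcount(pp1)=2>1 -> COPY to pp2. 3 ppages; refcounts: pp0:2 pp1:1 pp2:1
Op 4: read(P0, v0) -> 41. No state change.
Op 5: fork(P0) -> P2. 3 ppages; refcounts: pp0:3 pp1:2 pp2:1
Op 6: read(P0, v1) -> 29. No state change.
Op 7: write(P0, v0, 185). refcount(pp0)=3>1 -> COPY to pp3. 4 ppages; refcounts: pp0:2 pp1:2 pp2:1 pp3:1
Op 8: read(P1, v0) -> 41. No state change.

yes yes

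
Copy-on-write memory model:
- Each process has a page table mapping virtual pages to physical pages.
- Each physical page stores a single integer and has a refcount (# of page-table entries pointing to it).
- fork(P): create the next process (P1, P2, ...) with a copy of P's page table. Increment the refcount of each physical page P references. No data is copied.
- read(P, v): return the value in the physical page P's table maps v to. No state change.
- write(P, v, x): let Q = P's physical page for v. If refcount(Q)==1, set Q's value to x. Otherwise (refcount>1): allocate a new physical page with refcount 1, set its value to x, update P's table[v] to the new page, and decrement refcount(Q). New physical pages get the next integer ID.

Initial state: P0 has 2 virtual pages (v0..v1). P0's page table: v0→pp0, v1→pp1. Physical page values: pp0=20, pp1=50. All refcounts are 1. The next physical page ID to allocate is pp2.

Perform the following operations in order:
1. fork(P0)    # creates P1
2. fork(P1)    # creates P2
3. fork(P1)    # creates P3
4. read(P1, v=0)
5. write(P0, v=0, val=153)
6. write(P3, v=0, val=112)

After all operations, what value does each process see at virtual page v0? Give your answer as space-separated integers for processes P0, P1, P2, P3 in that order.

Op 1: fork(P0) -> P1. 2 ppages; refcounts: pp0:2 pp1:2
Op 2: fork(P1) -> P2. 2 ppages; refcounts: pp0:3 pp1:3
Op 3: fork(P1) -> P3. 2 ppages; refcounts: pp0:4 pp1:4
Op 4: read(P1, v0) -> 20. No state change.
Op 5: write(P0, v0, 153). refcount(pp0)=4>1 -> COPY to pp2. 3 ppages; refcounts: pp0:3 pp1:4 pp2:1
Op 6: write(P3, v0, 112). refcount(pp0)=3>1 -> COPY to pp3. 4 ppages; refcounts: pp0:2 pp1:4 pp2:1 pp3:1
P0: v0 -> pp2 = 153
P1: v0 -> pp0 = 20
P2: v0 -> pp0 = 20
P3: v0 -> pp3 = 112

Answer: 153 20 20 112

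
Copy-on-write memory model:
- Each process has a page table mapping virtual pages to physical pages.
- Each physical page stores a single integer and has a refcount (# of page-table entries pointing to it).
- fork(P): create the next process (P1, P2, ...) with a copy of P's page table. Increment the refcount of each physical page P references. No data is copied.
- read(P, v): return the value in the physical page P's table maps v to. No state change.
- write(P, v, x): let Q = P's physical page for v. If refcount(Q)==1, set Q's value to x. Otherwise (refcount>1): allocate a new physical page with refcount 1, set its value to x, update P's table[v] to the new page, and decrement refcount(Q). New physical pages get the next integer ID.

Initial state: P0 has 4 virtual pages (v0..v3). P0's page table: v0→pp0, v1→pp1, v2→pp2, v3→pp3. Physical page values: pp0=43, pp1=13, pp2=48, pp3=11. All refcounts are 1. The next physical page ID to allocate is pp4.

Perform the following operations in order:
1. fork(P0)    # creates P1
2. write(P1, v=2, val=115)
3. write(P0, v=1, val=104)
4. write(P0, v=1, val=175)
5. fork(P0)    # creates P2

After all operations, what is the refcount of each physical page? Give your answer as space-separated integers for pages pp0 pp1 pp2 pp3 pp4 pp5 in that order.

Op 1: fork(P0) -> P1. 4 ppages; refcounts: pp0:2 pp1:2 pp2:2 pp3:2
Op 2: write(P1, v2, 115). refcount(pp2)=2>1 -> COPY to pp4. 5 ppages; refcounts: pp0:2 pp1:2 pp2:1 pp3:2 pp4:1
Op 3: write(P0, v1, 104). refcount(pp1)=2>1 -> COPY to pp5. 6 ppages; refcounts: pp0:2 pp1:1 pp2:1 pp3:2 pp4:1 pp5:1
Op 4: write(P0, v1, 175). refcount(pp5)=1 -> write in place. 6 ppages; refcounts: pp0:2 pp1:1 pp2:1 pp3:2 pp4:1 pp5:1
Op 5: fork(P0) -> P2. 6 ppages; refcounts: pp0:3 pp1:1 pp2:2 pp3:3 pp4:1 pp5:2

Answer: 3 1 2 3 1 2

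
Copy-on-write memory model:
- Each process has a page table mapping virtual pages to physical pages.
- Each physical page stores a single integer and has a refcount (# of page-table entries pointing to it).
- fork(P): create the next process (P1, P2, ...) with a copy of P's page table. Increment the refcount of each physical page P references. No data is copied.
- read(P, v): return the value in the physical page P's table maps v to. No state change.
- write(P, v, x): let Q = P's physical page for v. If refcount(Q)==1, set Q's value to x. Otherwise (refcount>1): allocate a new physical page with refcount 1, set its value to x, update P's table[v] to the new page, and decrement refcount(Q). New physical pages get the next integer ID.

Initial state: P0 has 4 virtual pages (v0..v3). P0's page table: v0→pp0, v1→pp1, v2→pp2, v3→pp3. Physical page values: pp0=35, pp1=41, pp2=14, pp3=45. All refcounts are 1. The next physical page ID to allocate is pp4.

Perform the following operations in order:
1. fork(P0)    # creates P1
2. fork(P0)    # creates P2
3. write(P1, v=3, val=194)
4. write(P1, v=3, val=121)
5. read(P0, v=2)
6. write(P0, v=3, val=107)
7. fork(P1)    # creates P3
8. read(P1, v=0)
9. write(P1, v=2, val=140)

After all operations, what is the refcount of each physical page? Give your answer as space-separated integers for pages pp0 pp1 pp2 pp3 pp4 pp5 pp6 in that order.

Op 1: fork(P0) -> P1. 4 ppages; refcounts: pp0:2 pp1:2 pp2:2 pp3:2
Op 2: fork(P0) -> P2. 4 ppages; refcounts: pp0:3 pp1:3 pp2:3 pp3:3
Op 3: write(P1, v3, 194). refcount(pp3)=3>1 -> COPY to pp4. 5 ppages; refcounts: pp0:3 pp1:3 pp2:3 pp3:2 pp4:1
Op 4: write(P1, v3, 121). refcount(pp4)=1 -> write in place. 5 ppages; refcounts: pp0:3 pp1:3 pp2:3 pp3:2 pp4:1
Op 5: read(P0, v2) -> 14. No state change.
Op 6: write(P0, v3, 107). refcount(pp3)=2>1 -> COPY to pp5. 6 ppages; refcounts: pp0:3 pp1:3 pp2:3 pp3:1 pp4:1 pp5:1
Op 7: fork(P1) -> P3. 6 ppages; refcounts: pp0:4 pp1:4 pp2:4 pp3:1 pp4:2 pp5:1
Op 8: read(P1, v0) -> 35. No state change.
Op 9: write(P1, v2, 140). refcount(pp2)=4>1 -> COPY to pp6. 7 ppages; refcounts: pp0:4 pp1:4 pp2:3 pp3:1 pp4:2 pp5:1 pp6:1

Answer: 4 4 3 1 2 1 1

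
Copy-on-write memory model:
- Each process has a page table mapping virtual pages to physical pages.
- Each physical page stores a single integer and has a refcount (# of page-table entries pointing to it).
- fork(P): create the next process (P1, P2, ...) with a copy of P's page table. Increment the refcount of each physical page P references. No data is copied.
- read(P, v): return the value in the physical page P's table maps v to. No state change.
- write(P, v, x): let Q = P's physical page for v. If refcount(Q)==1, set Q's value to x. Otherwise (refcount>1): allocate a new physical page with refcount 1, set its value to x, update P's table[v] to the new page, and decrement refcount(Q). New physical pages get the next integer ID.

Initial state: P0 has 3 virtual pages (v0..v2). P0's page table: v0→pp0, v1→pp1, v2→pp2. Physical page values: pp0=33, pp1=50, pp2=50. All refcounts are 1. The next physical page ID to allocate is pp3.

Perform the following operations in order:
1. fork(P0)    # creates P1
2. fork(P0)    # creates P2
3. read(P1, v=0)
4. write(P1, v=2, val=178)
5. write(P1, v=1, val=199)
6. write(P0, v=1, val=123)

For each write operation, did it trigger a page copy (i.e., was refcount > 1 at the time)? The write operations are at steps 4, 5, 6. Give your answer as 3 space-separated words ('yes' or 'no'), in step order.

Op 1: fork(P0) -> P1. 3 ppages; refcounts: pp0:2 pp1:2 pp2:2
Op 2: fork(P0) -> P2. 3 ppages; refcounts: pp0:3 pp1:3 pp2:3
Op 3: read(P1, v0) -> 33. No state change.
Op 4: write(P1, v2, 178). refcount(pp2)=3>1 -> COPY to pp3. 4 ppages; refcounts: pp0:3 pp1:3 pp2:2 pp3:1
Op 5: write(P1, v1, 199). refcount(pp1)=3>1 -> COPY to pp4. 5 ppages; refcounts: pp0:3 pp1:2 pp2:2 pp3:1 pp4:1
Op 6: write(P0, v1, 123). refcount(pp1)=2>1 -> COPY to pp5. 6 ppages; refcounts: pp0:3 pp1:1 pp2:2 pp3:1 pp4:1 pp5:1

yes yes yes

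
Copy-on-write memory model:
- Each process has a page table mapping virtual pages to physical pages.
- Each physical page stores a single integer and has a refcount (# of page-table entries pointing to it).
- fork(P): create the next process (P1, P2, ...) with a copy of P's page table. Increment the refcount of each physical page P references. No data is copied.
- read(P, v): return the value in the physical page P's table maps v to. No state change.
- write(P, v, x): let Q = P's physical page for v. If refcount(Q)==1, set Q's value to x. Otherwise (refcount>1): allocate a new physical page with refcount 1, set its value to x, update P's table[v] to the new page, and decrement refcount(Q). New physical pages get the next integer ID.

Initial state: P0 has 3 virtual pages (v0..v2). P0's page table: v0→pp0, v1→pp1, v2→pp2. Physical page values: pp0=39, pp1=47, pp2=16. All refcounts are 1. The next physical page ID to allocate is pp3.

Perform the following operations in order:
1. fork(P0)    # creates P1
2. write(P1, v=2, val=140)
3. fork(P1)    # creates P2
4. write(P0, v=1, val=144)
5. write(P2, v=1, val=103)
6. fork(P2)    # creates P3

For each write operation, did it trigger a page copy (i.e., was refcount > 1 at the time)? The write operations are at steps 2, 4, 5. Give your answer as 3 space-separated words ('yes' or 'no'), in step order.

Op 1: fork(P0) -> P1. 3 ppages; refcounts: pp0:2 pp1:2 pp2:2
Op 2: write(P1, v2, 140). refcount(pp2)=2>1 -> COPY to pp3. 4 ppages; refcounts: pp0:2 pp1:2 pp2:1 pp3:1
Op 3: fork(P1) -> P2. 4 ppages; refcounts: pp0:3 pp1:3 pp2:1 pp3:2
Op 4: write(P0, v1, 144). refcount(pp1)=3>1 -> COPY to pp4. 5 ppages; refcounts: pp0:3 pp1:2 pp2:1 pp3:2 pp4:1
Op 5: write(P2, v1, 103). refcount(pp1)=2>1 -> COPY to pp5. 6 ppages; refcounts: pp0:3 pp1:1 pp2:1 pp3:2 pp4:1 pp5:1
Op 6: fork(P2) -> P3. 6 ppages; refcounts: pp0:4 pp1:1 pp2:1 pp3:3 pp4:1 pp5:2

yes yes yes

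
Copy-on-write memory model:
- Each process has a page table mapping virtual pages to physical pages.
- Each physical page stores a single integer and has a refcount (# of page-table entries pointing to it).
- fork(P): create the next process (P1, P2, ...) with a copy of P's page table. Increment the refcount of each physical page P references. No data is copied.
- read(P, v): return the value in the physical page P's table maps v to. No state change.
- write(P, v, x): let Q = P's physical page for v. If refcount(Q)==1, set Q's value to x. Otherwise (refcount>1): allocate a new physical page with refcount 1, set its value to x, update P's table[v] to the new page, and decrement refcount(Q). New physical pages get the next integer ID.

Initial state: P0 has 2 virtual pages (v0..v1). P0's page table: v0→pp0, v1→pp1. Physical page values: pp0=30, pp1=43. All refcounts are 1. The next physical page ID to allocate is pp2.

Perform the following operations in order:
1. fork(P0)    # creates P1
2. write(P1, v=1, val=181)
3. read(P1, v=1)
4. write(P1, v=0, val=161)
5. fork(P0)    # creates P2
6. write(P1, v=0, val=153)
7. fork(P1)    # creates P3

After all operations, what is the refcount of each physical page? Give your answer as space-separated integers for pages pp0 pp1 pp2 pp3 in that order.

Answer: 2 2 2 2

Derivation:
Op 1: fork(P0) -> P1. 2 ppages; refcounts: pp0:2 pp1:2
Op 2: write(P1, v1, 181). refcount(pp1)=2>1 -> COPY to pp2. 3 ppages; refcounts: pp0:2 pp1:1 pp2:1
Op 3: read(P1, v1) -> 181. No state change.
Op 4: write(P1, v0, 161). refcount(pp0)=2>1 -> COPY to pp3. 4 ppages; refcounts: pp0:1 pp1:1 pp2:1 pp3:1
Op 5: fork(P0) -> P2. 4 ppages; refcounts: pp0:2 pp1:2 pp2:1 pp3:1
Op 6: write(P1, v0, 153). refcount(pp3)=1 -> write in place. 4 ppages; refcounts: pp0:2 pp1:2 pp2:1 pp3:1
Op 7: fork(P1) -> P3. 4 ppages; refcounts: pp0:2 pp1:2 pp2:2 pp3:2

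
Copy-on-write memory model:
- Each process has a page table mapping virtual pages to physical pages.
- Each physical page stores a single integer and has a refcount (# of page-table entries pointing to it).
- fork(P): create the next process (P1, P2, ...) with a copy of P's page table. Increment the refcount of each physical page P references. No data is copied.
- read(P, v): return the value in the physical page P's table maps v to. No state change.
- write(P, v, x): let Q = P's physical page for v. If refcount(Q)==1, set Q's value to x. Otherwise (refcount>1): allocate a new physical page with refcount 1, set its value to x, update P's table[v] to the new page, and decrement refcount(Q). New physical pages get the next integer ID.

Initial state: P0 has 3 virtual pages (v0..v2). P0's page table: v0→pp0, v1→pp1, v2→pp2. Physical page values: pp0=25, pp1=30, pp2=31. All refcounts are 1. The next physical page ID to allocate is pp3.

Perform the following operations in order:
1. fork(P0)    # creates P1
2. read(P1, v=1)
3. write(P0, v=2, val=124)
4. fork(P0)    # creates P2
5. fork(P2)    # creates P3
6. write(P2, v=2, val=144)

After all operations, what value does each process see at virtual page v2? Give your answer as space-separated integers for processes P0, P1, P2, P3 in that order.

Op 1: fork(P0) -> P1. 3 ppages; refcounts: pp0:2 pp1:2 pp2:2
Op 2: read(P1, v1) -> 30. No state change.
Op 3: write(P0, v2, 124). refcount(pp2)=2>1 -> COPY to pp3. 4 ppages; refcounts: pp0:2 pp1:2 pp2:1 pp3:1
Op 4: fork(P0) -> P2. 4 ppages; refcounts: pp0:3 pp1:3 pp2:1 pp3:2
Op 5: fork(P2) -> P3. 4 ppages; refcounts: pp0:4 pp1:4 pp2:1 pp3:3
Op 6: write(P2, v2, 144). refcount(pp3)=3>1 -> COPY to pp4. 5 ppages; refcounts: pp0:4 pp1:4 pp2:1 pp3:2 pp4:1
P0: v2 -> pp3 = 124
P1: v2 -> pp2 = 31
P2: v2 -> pp4 = 144
P3: v2 -> pp3 = 124

Answer: 124 31 144 124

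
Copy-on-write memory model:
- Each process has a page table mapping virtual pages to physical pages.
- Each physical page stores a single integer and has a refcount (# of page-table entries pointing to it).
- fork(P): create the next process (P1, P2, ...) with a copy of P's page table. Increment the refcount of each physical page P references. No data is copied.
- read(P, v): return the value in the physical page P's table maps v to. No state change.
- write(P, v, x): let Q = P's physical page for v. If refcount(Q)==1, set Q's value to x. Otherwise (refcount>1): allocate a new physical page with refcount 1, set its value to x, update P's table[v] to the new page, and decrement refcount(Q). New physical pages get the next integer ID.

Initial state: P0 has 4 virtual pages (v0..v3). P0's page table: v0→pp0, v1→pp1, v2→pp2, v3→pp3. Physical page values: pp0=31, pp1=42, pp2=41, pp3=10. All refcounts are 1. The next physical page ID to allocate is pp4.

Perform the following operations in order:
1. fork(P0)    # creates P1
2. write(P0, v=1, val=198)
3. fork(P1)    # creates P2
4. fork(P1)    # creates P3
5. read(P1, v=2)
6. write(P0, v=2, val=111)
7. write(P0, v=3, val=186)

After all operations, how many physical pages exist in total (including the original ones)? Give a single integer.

Answer: 7

Derivation:
Op 1: fork(P0) -> P1. 4 ppages; refcounts: pp0:2 pp1:2 pp2:2 pp3:2
Op 2: write(P0, v1, 198). refcount(pp1)=2>1 -> COPY to pp4. 5 ppages; refcounts: pp0:2 pp1:1 pp2:2 pp3:2 pp4:1
Op 3: fork(P1) -> P2. 5 ppages; refcounts: pp0:3 pp1:2 pp2:3 pp3:3 pp4:1
Op 4: fork(P1) -> P3. 5 ppages; refcounts: pp0:4 pp1:3 pp2:4 pp3:4 pp4:1
Op 5: read(P1, v2) -> 41. No state change.
Op 6: write(P0, v2, 111). refcount(pp2)=4>1 -> COPY to pp5. 6 ppages; refcounts: pp0:4 pp1:3 pp2:3 pp3:4 pp4:1 pp5:1
Op 7: write(P0, v3, 186). refcount(pp3)=4>1 -> COPY to pp6. 7 ppages; refcounts: pp0:4 pp1:3 pp2:3 pp3:3 pp4:1 pp5:1 pp6:1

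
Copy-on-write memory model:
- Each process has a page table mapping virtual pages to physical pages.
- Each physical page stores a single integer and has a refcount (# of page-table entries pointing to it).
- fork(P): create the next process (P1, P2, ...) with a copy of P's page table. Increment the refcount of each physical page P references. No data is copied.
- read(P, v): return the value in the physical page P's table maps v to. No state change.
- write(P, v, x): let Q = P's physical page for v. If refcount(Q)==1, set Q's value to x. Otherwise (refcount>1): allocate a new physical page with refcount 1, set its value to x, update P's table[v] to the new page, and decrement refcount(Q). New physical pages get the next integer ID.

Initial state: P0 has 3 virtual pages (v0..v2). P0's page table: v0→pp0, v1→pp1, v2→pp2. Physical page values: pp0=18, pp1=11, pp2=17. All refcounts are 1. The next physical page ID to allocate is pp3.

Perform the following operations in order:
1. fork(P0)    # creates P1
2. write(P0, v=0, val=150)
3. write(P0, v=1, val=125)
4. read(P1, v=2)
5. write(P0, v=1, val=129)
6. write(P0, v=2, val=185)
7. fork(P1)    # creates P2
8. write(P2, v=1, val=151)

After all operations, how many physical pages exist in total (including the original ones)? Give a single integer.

Op 1: fork(P0) -> P1. 3 ppages; refcounts: pp0:2 pp1:2 pp2:2
Op 2: write(P0, v0, 150). refcount(pp0)=2>1 -> COPY to pp3. 4 ppages; refcounts: pp0:1 pp1:2 pp2:2 pp3:1
Op 3: write(P0, v1, 125). refcount(pp1)=2>1 -> COPY to pp4. 5 ppages; refcounts: pp0:1 pp1:1 pp2:2 pp3:1 pp4:1
Op 4: read(P1, v2) -> 17. No state change.
Op 5: write(P0, v1, 129). refcount(pp4)=1 -> write in place. 5 ppages; refcounts: pp0:1 pp1:1 pp2:2 pp3:1 pp4:1
Op 6: write(P0, v2, 185). refcount(pp2)=2>1 -> COPY to pp5. 6 ppages; refcounts: pp0:1 pp1:1 pp2:1 pp3:1 pp4:1 pp5:1
Op 7: fork(P1) -> P2. 6 ppages; refcounts: pp0:2 pp1:2 pp2:2 pp3:1 pp4:1 pp5:1
Op 8: write(P2, v1, 151). refcount(pp1)=2>1 -> COPY to pp6. 7 ppages; refcounts: pp0:2 pp1:1 pp2:2 pp3:1 pp4:1 pp5:1 pp6:1

Answer: 7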